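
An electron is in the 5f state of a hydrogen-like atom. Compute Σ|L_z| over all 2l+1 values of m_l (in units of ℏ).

For 5f, l = 3.
The allowed m_l values are -3, -2, -1, 0, 1, 2, 3.
Σ|m_l| = 2(1+2+…+3) = 12.

Σ|L_z| = 12 ℏ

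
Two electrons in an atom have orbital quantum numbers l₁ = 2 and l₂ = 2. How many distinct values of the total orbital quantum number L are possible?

5

L runs from |2 − 2| = 0 to 2 + 2 = 4.
L ∈ {0, 1, 2, 3, 4}.
That is 5 values.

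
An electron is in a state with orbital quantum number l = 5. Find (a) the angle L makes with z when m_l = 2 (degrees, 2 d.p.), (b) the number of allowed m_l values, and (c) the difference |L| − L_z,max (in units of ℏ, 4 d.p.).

θ(m_l=2) ≈ 68.58°; 11 values; |L|−L_z,max ≈ 0.4772ℏ

For m_l = 2: cos θ = 2/√30, θ ≈ 68.58°.
There are 2l+1 = 11 values of m_l.
|L| − L_z,max = (√30 − 5)ℏ ≈ 0.4772ℏ.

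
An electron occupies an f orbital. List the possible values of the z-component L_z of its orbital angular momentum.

L_z ∈ {−3ℏ, −2ℏ, −ℏ, 0, ℏ, 2ℏ, 3ℏ}

For an f orbital, l = 3.
L_z = m_l ℏ with m_l ranging from −l to +l in integer steps.
For l = 3: m_l ∈ {-3, -2, -1, 0, 1, 2, 3}.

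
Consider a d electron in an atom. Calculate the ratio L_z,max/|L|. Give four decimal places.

A d state has l = 2.
|L| = √6 ℏ ≈ 2.4495ℏ, while L_z,max = lℏ = 2ℏ.
L_z,max/|L| = 2/√6 = 0.8165.

L_z,max/|L| = 0.8165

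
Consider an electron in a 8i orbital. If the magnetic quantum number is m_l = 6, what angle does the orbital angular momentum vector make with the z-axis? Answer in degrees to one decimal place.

θ ≈ 22.2°

The 8i subshell has l = 6.
|L|² = l(l+1)ℏ² = 42ℏ², so |L| = √42 ℏ.
L_z = m_l ℏ = 6ℏ.
cos θ = L_z/|L| = 6/√42, so θ ≈ 22.2°.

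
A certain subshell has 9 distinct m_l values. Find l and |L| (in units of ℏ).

Since there are 2l+1 = 9 values of m_l, l = 4.
|L| = ℏ√(l(l+1)) = ℏ√(4·5) = 2√5 ℏ.

l = 4, |L| = 2√5 ℏ ≈ 4.472ℏ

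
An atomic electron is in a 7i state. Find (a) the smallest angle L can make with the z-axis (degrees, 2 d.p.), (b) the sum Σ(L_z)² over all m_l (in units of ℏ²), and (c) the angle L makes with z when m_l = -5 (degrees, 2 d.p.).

θ_min ≈ 22.21°; Σ(L_z)² = 182 ℏ²; θ(m_l=-5) ≈ 140.49°

7i means n = 7, l = 6.
cos θ_min = 6/√42, so θ_min ≈ 22.21°.
Σ m_l² = 182, so Σ(L_z)² = 182 ℏ².
For m_l = -5: cos θ = -5/√42, θ ≈ 140.49°.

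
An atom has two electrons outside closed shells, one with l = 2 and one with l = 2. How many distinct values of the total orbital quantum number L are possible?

5

L runs from |2 − 2| = 0 to 2 + 2 = 4.
L ∈ {0, 1, 2, 3, 4}.
That is 5 values.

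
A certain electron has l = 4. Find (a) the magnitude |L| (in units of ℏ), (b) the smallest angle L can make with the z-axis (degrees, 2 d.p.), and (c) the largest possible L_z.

|L| = 2√5 ℏ ≈ 4.472ℏ; θ_min ≈ 26.57°; L_z,max = 4ℏ

|L| = ℏ√(4·5) = 2√5 ℏ ≈ 4.472ℏ.
cos θ_min = 4/√20, so θ_min ≈ 26.57°.
L_z,max = lℏ = 4ℏ.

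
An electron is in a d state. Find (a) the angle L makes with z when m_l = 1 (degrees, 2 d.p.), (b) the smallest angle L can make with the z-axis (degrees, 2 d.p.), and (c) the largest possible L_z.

A d state has l = 2.
For m_l = 1: cos θ = 1/√6, θ ≈ 65.91°.
cos θ_min = 2/√6, so θ_min ≈ 35.26°.
L_z,max = lℏ = 2ℏ.

θ(m_l=1) ≈ 65.91°; θ_min ≈ 35.26°; L_z,max = 2ℏ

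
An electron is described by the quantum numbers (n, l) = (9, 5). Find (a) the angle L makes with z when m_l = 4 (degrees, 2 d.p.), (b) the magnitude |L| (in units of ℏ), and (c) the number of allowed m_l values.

For m_l = 4: cos θ = 4/√30, θ ≈ 43.09°.
|L| = ℏ√(5·6) = √30 ℏ ≈ 5.477ℏ.
There are 2l+1 = 11 values of m_l.

θ(m_l=4) ≈ 43.09°; |L| = √30 ℏ ≈ 5.477ℏ; 11 values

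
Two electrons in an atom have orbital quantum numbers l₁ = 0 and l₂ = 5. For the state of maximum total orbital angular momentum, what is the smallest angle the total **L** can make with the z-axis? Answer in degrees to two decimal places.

θ_min ≈ 24.09°

L runs from |0 − 5| = 5 to 0 + 5 = 5.
L ∈ {5}.
The maximum is L = 5, with |L_tot| = ℏ√(5·6) = √30 ℏ.
The minimum angle with z is arccos(5/√30) ≈ 24.09°.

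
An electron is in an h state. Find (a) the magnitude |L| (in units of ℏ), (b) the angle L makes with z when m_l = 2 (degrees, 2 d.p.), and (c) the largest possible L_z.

For an h orbital, l = 5.
|L| = ℏ√(5·6) = √30 ℏ ≈ 5.477ℏ.
For m_l = 2: cos θ = 2/√30, θ ≈ 68.58°.
L_z,max = lℏ = 5ℏ.

|L| = √30 ℏ ≈ 5.477ℏ; θ(m_l=2) ≈ 68.58°; L_z,max = 5ℏ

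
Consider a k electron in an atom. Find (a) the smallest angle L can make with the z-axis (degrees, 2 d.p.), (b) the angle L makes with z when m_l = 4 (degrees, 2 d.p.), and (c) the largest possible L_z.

K corresponds to l = 7.
cos θ_min = 7/√56, so θ_min ≈ 20.70°.
For m_l = 4: cos θ = 4/√56, θ ≈ 57.69°.
L_z,max = lℏ = 7ℏ.

θ_min ≈ 20.70°; θ(m_l=4) ≈ 57.69°; L_z,max = 7ℏ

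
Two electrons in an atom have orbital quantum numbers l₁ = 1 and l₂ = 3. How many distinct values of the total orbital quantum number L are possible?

The total orbital quantum number L ranges from |l₁ − l₂| to l₁ + l₂ in integer steps.
L ∈ {2, 3, 4}.
That is 3 values.

3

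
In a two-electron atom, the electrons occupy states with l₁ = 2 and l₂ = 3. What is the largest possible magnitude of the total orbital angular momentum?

Angular momentum addition gives L = |l₁ − l₂|, …, l₁ + l₂.
L ∈ {1, 2, 3, 4, 5}.
The largest magnitude corresponds to L = 5: |L_tot| = ℏ√(5·6) = √30 ℏ.

|L_tot|_max = √30 ℏ ≈ 5.477ℏ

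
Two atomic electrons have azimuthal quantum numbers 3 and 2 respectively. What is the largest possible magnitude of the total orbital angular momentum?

The total orbital quantum number L ranges from |l₁ − l₂| to l₁ + l₂ in integer steps.
L ∈ {1, 2, 3, 4, 5}.
The largest magnitude corresponds to L = 5: |L_tot| = ℏ√(5·6) = √30 ℏ.

|L_tot|_max = √30 ℏ ≈ 5.477ℏ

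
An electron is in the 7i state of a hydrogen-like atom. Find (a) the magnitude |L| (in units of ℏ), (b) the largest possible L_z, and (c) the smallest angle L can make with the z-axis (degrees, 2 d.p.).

For 7i, l = 6.
|L| = ℏ√(6·7) = √42 ℏ ≈ 6.481ℏ.
L_z,max = lℏ = 6ℏ.
cos θ_min = 6/√42, so θ_min ≈ 22.21°.

|L| = √42 ℏ ≈ 6.481ℏ; L_z,max = 6ℏ; θ_min ≈ 22.21°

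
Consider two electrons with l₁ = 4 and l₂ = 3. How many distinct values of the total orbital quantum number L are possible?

7

Angular momentum addition gives L = |l₁ − l₂|, …, l₁ + l₂.
L ∈ {1, 2, 3, 4, 5, 6, 7}.
That is 7 values.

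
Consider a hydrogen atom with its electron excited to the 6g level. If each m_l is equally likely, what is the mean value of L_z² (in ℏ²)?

The 6g level has l = 4.
m_l ∈ {-4, -3, -2, -1, 0, 1, 2, 3, 4}.
⟨L_z²⟩ = ℏ²·(Σ m_l²)/(2l+1) = ℏ²·60/9 = 6.667ℏ².

⟨L_z²⟩ = 6.667 ℏ²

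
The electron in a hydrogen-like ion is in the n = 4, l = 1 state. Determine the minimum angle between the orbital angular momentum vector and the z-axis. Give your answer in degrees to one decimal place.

θ_min ≈ 45.0°

|L| = √(l(l+1)) ℏ = √2 ℏ.
The smallest angle corresponds to the largest L_z, i.e. m_l = l = 1, giving L_z = 1ℏ.
cos θ_min = 1/√2, so θ_min ≈ 45.0°.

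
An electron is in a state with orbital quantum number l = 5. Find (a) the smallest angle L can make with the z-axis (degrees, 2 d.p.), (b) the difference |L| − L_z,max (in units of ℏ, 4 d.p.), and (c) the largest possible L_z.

θ_min ≈ 24.09°; |L|−L_z,max ≈ 0.4772ℏ; L_z,max = 5ℏ

cos θ_min = 5/√30, so θ_min ≈ 24.09°.
|L| − L_z,max = (√30 − 5)ℏ ≈ 0.4772ℏ.
L_z,max = lℏ = 5ℏ.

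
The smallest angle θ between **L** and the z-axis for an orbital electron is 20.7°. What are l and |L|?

l = 7, |L| = 2√14 ℏ ≈ 7.483ℏ

cos²θ_min = l/(l+1) = 0.8751.
l = cos²θ/sin²θ ≈ 7.
Then |L| = ℏ√(7·8) = 2√14 ℏ.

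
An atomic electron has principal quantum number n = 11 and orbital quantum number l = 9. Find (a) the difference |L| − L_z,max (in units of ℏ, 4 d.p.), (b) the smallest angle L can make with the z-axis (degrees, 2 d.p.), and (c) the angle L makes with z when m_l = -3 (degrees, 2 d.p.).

|L| − L_z,max = (3√10 − 9)ℏ ≈ 0.4868ℏ.
cos θ_min = 9/√90, so θ_min ≈ 18.43°.
For m_l = -3: cos θ = -3/√90, θ ≈ 108.43°.

|L|−L_z,max ≈ 0.4868ℏ; θ_min ≈ 18.43°; θ(m_l=-3) ≈ 108.43°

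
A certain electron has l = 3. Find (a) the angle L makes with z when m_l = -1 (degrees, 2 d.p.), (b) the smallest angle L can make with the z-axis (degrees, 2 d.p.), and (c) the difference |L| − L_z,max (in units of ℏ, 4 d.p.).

θ(m_l=-1) ≈ 106.78°; θ_min ≈ 30.00°; |L|−L_z,max ≈ 0.4641ℏ

For m_l = -1: cos θ = -1/√12, θ ≈ 106.78°.
cos θ_min = 3/√12, so θ_min ≈ 30.00°.
|L| − L_z,max = (2√3 − 3)ℏ ≈ 0.4641ℏ.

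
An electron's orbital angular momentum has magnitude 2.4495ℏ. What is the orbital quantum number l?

l = 2

Since |L|² = l(l+1)ℏ², l(l+1) = 6.
The positive root is l = 2.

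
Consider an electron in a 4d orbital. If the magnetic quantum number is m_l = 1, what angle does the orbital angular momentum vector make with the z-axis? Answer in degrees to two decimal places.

The 4d subshell has l = 2.
|L| = ℏ√(l(l+1)) = √6 ℏ.
L_z = m_l ℏ = 1ℏ.
cos θ = L_z/|L| = 1/√6, so θ ≈ 65.91°.

θ ≈ 65.91°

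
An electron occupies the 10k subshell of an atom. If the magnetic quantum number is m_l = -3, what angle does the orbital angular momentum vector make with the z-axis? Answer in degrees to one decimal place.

θ ≈ 113.6°

10k means n = 10, l = 7.
|L| = ℏ√(l(l+1)) = 2√14 ℏ.
L_z = m_l ℏ = −3ℏ.
cos θ = L_z/|L| = -3/√56, so θ ≈ 113.6°.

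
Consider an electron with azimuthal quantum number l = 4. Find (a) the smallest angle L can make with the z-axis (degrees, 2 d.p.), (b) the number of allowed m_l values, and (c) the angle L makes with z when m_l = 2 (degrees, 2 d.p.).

θ_min ≈ 26.57°; 9 values; θ(m_l=2) ≈ 63.43°

cos θ_min = 4/√20, so θ_min ≈ 26.57°.
There are 2l+1 = 9 values of m_l.
For m_l = 2: cos θ = 2/√20, θ ≈ 63.43°.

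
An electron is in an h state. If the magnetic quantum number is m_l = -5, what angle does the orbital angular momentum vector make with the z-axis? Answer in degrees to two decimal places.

θ ≈ 155.91°

For an h orbital, l = 5.
|L|² = l(l+1)ℏ² = 30ℏ², so |L| = √30 ℏ.
L_z = m_l ℏ = −5ℏ.
cos θ = L_z/|L| = -5/√30, so θ ≈ 155.91°.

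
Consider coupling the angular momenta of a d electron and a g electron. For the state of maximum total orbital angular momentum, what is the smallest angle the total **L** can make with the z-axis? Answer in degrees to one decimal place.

θ_min ≈ 22.2°

L runs from |2 − 4| = 2 to 2 + 4 = 6.
L ∈ {2, 3, 4, 5, 6}.
The maximum is L = 6, with |L_tot| = ℏ√(6·7) = √42 ℏ.
The minimum angle with z is arccos(6/√42) ≈ 22.2°.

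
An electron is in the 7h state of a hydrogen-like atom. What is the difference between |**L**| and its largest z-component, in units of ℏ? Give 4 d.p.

|L| − L_z,max ≈ 0.4772ℏ

7h means n = 7, l = 5.
|L| = √30 ℏ ≈ 5.4772ℏ, while L_z,max = lℏ = 5ℏ.
The difference is (√30 − 5)ℏ ≈ 0.4772ℏ.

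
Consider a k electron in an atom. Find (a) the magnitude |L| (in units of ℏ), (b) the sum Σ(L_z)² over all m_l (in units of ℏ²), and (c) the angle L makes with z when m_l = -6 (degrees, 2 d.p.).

A k state has l = 7.
|L| = ℏ√(7·8) = 2√14 ℏ ≈ 7.483ℏ.
Σ m_l² = 280, so Σ(L_z)² = 280 ℏ².
For m_l = -6: cos θ = -6/√56, θ ≈ 143.30°.

|L| = 2√14 ℏ ≈ 7.483ℏ; Σ(L_z)² = 280 ℏ²; θ(m_l=-6) ≈ 143.30°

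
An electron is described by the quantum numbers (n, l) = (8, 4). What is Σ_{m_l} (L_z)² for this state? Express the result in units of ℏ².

m_l runs from −4 to 4, i.e. {-4, -3, -2, -1, 0, 1, 2, 3, 4}.
Summing m² from −4 to 4: Σ m_l² = 60.

Σ(L_z)² = 60 ℏ²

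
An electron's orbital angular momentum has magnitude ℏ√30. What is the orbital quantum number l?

l = 5

(|L|/ℏ)² = l(l+1) = 30.
l² + l − 30 = 0 ⇒ l = 5.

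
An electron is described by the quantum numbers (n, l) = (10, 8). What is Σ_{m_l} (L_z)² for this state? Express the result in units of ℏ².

Σ(L_z)² = 408 ℏ²

The allowed m_l values are -8, -7, -6, -5, -4, -3, -2, -1, 0, 1, 2, 3, 4, 5, 6, 7, 8.
Σ m_l² = l(l+1)(2l+1)/3 = 8·9·17/3 = 408.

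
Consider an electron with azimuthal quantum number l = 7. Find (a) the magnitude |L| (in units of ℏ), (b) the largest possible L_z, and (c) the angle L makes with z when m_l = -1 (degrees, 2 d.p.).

|L| = ℏ√(7·8) = 2√14 ℏ ≈ 7.483ℏ.
L_z,max = lℏ = 7ℏ.
For m_l = -1: cos θ = -1/√56, θ ≈ 97.68°.

|L| = 2√14 ℏ ≈ 7.483ℏ; L_z,max = 7ℏ; θ(m_l=-1) ≈ 97.68°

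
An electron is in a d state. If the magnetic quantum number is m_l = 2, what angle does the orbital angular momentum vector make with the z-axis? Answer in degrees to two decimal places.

θ ≈ 35.26°

A d state has l = 2.
|L|² = l(l+1)ℏ² = 6ℏ², so |L| = √6 ℏ.
L_z = m_l ℏ = 2ℏ.
cos θ = L_z/|L| = 2/√6, so θ ≈ 35.26°.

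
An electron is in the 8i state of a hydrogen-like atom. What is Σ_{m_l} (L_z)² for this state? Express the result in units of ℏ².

Σ(L_z)² = 182 ℏ²

For 8i, l = 6.
m_l runs from −6 to 6, i.e. {-6, -5, -4, -3, -2, -1, 0, 1, 2, 3, 4, 5, 6}.
Σ m_l² = 2·(1 + 4 + 9 + 16 + 25 + 36) = 182.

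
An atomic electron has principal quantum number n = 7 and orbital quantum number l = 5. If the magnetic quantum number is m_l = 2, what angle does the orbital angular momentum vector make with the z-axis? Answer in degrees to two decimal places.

|L|² = l(l+1)ℏ² = 30ℏ², so |L| = √30 ℏ.
L_z = m_l ℏ = 2ℏ.
cos θ = L_z/|L| = 2/√30, so θ ≈ 68.58°.

θ ≈ 68.58°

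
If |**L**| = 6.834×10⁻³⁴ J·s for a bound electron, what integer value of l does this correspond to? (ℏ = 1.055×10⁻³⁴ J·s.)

l = 6

|L|/ℏ = (6.834×10⁻³⁴)/(1.055×10⁻³⁴) ≈ 6.478.
(|L|/ℏ)² = l(l+1) ≈ 41.96 ⇒ l = 6.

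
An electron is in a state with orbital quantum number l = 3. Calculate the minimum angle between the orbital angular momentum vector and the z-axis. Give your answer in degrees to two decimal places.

|L| = ℏ√(l(l+1)) = 2√3 ℏ.
The smallest angle corresponds to the largest L_z, i.e. m_l = l = 3, giving L_z = 3ℏ.
cos θ_min = 3/√12, so θ_min ≈ 30.00°.

θ_min ≈ 30.00°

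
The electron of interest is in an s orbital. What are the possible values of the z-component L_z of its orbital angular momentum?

L_z ∈ {0}

For an s orbital, l = 0.
L_z = m_l ℏ with m_l ranging from −l to +l in integer steps.
For l = 0: m_l ∈ {0}.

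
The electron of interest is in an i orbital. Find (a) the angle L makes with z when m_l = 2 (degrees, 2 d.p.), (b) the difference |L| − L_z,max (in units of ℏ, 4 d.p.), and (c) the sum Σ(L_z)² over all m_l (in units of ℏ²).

θ(m_l=2) ≈ 72.02°; |L|−L_z,max ≈ 0.4807ℏ; Σ(L_z)² = 182 ℏ²

For an i orbital, l = 6.
For m_l = 2: cos θ = 2/√42, θ ≈ 72.02°.
|L| − L_z,max = (√42 − 6)ℏ ≈ 0.4807ℏ.
Σ m_l² = 182, so Σ(L_z)² = 182 ℏ².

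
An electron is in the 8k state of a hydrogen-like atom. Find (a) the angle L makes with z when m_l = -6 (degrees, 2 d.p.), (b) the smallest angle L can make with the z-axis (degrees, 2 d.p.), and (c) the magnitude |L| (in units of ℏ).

The 8k subshell has l = 7.
For m_l = -6: cos θ = -6/√56, θ ≈ 143.30°.
cos θ_min = 7/√56, so θ_min ≈ 20.70°.
|L| = ℏ√(7·8) = 2√14 ℏ ≈ 7.483ℏ.

θ(m_l=-6) ≈ 143.30°; θ_min ≈ 20.70°; |L| = 2√14 ℏ ≈ 7.483ℏ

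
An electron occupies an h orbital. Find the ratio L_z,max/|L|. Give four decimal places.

L_z,max/|L| = 0.9129

The letter h corresponds to l = 5.
|L| = √30 ℏ ≈ 5.4772ℏ, while L_z,max = lℏ = 5ℏ.
L_z,max/|L| = 5/√30 = 0.9129.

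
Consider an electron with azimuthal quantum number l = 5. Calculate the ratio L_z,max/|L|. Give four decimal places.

|L| = √30 ℏ ≈ 5.4772ℏ, while L_z,max = lℏ = 5ℏ.
L_z,max/|L| = 5/√30 = 0.9129.

L_z,max/|L| = 0.9129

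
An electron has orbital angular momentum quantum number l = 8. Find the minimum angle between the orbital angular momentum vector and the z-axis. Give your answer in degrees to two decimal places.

θ_min ≈ 19.47°

|L| = ℏ√(l(l+1)) = 6√2 ℏ.
The smallest angle corresponds to the largest L_z, i.e. m_l = l = 8, giving L_z = 8ℏ.
cos θ_min = 8/√72, so θ_min ≈ 19.47°.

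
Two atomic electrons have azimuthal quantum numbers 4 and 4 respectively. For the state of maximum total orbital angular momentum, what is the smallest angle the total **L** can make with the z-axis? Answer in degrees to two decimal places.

L runs from |4 − 4| = 0 to 4 + 4 = 8.
L ∈ {0, 1, 2, 3, 4, 5, 6, 7, 8}.
The maximum is L = 8, with |L_tot| = ℏ√(8·9) = 6√2 ℏ.
The minimum angle with z is arccos(8/√72) ≈ 19.47°.

θ_min ≈ 19.47°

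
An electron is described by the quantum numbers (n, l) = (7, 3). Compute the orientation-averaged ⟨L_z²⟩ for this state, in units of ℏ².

The allowed m_l values are -3, -2, -1, 0, 1, 2, 3.
⟨L_z²⟩ = ℏ²·(Σ m_l²)/(2l+1) = ℏ²·28/7 = 4ℏ².

⟨L_z²⟩ = 4 ℏ²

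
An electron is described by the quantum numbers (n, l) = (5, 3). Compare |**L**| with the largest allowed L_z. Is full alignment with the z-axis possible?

No: L_z,max = 3ℏ < |L| = 2√3 ℏ ≈ 3.464ℏ

|L| = 2√3 ℏ ≈ 3.4641ℏ, while L_z,max = lℏ = 3ℏ.
Since |L| > L_z,max, the vector can never point exactly along z; the closest it comes is θ_min = arccos(3/√12) ≈ 30.0°.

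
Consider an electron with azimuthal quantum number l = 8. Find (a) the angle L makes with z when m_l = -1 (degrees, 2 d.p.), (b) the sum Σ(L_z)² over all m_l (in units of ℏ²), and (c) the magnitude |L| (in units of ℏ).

For m_l = -1: cos θ = -1/√72, θ ≈ 96.77°.
Σ m_l² = 408, so Σ(L_z)² = 408 ℏ².
|L| = ℏ√(8·9) = 6√2 ℏ ≈ 8.485ℏ.

θ(m_l=-1) ≈ 96.77°; Σ(L_z)² = 408 ℏ²; |L| = 6√2 ℏ ≈ 8.485ℏ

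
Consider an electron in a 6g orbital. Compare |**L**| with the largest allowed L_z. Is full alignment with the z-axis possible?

No: L_z,max = 4ℏ < |L| = 2√5 ℏ ≈ 4.472ℏ

6g means n = 6, l = 4.
|L| = 2√5 ℏ ≈ 4.4721ℏ, while L_z,max = lℏ = 4ℏ.
Since |L| > L_z,max, the vector can never point exactly along z; the closest it comes is θ_min = arccos(4/√20) ≈ 26.6°.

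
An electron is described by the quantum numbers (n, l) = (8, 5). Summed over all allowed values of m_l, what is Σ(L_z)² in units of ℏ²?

Σ(L_z)² = 110 ℏ²

The allowed m_l values are -5, -4, -3, -2, -1, 0, 1, 2, 3, 4, 5.
Σ m_l² = 2·(1 + 4 + 9 + 16 + 25) = 110.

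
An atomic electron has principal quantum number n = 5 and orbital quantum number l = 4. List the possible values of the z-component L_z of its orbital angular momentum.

L_z = m_l ℏ with m_l ranging from −l to +l in integer steps.
For l = 4: m_l ∈ {-4, -3, -2, -1, 0, 1, 2, 3, 4}.

L_z ∈ {−4ℏ, −3ℏ, −2ℏ, −ℏ, 0, ℏ, 2ℏ, 3ℏ, 4ℏ}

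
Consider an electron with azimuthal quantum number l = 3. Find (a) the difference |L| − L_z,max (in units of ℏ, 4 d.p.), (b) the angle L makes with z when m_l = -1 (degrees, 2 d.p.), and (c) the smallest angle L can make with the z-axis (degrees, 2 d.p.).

|L|−L_z,max ≈ 0.4641ℏ; θ(m_l=-1) ≈ 106.78°; θ_min ≈ 30.00°

|L| − L_z,max = (2√3 − 3)ℏ ≈ 0.4641ℏ.
For m_l = -1: cos θ = -1/√12, θ ≈ 106.78°.
cos θ_min = 3/√12, so θ_min ≈ 30.00°.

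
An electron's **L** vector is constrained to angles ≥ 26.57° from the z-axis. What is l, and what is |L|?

l = 4, |L| = 2√5 ℏ ≈ 4.472ℏ

cos θ_min = l/√(l(l+1)) = √(l/(l+1)), so l/(l+1) = cos²(26.57°) = 0.7999.
Thus l = 0.7999/(1 − 0.7999) ≈ 4.
Then |L| = ℏ√(4·5) = 2√5 ℏ.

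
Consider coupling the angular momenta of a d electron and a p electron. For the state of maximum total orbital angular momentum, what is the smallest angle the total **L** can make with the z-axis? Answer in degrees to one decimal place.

L runs from |2 − 1| = 1 to 2 + 1 = 3.
Allowed values: L = 1, 2, 3.
The maximum is L = 3, with |L_tot| = ℏ√(3·4) = 2√3 ℏ.
The minimum angle with z is arccos(3/√12) ≈ 30.0°.

θ_min ≈ 30.0°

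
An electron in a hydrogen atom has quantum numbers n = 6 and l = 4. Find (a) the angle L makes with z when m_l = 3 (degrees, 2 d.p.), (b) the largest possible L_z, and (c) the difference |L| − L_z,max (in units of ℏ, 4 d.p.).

For m_l = 3: cos θ = 3/√20, θ ≈ 47.87°.
L_z,max = lℏ = 4ℏ.
|L| − L_z,max = (2√5 − 4)ℏ ≈ 0.4721ℏ.

θ(m_l=3) ≈ 47.87°; L_z,max = 4ℏ; |L|−L_z,max ≈ 0.4721ℏ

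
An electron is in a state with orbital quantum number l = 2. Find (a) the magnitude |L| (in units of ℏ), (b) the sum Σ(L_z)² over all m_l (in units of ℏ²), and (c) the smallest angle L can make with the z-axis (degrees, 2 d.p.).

|L| = ℏ√(2·3) = √6 ℏ ≈ 2.449ℏ.
Σ m_l² = 10, so Σ(L_z)² = 10 ℏ².
cos θ_min = 2/√6, so θ_min ≈ 35.26°.

|L| = √6 ℏ ≈ 2.449ℏ; Σ(L_z)² = 10 ℏ²; θ_min ≈ 35.26°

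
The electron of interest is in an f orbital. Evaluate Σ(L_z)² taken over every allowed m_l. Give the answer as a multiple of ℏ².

Σ(L_z)² = 28 ℏ²

An f state has l = 3.
The allowed m_l values are -3, -2, -1, 0, 1, 2, 3.
Summing m² from −3 to 3: Σ m_l² = 28.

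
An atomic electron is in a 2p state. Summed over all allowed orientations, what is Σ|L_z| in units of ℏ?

Σ|L_z| = 2 ℏ

For 2p, l = 1.
m_l ∈ {-1, 0, 1}.
Σ|m_l| = 2·1(1+1)/2 = 2.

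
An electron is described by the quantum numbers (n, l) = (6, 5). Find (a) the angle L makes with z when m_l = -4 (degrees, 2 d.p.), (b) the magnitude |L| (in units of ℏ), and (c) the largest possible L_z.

θ(m_l=-4) ≈ 136.91°; |L| = √30 ℏ ≈ 5.477ℏ; L_z,max = 5ℏ

For m_l = -4: cos θ = -4/√30, θ ≈ 136.91°.
|L| = ℏ√(5·6) = √30 ℏ ≈ 5.477ℏ.
L_z,max = lℏ = 5ℏ.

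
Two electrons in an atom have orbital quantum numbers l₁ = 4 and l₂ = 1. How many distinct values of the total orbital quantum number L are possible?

3

L runs from |4 − 1| = 3 to 4 + 1 = 5.
L ∈ {3, 4, 5}.
That is 3 values.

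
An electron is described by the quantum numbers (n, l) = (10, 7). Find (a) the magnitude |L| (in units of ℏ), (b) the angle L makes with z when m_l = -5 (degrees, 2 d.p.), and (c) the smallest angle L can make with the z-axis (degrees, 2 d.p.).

|L| = ℏ√(7·8) = 2√14 ℏ ≈ 7.483ℏ.
For m_l = -5: cos θ = -5/√56, θ ≈ 131.92°.
cos θ_min = 7/√56, so θ_min ≈ 20.70°.

|L| = 2√14 ℏ ≈ 7.483ℏ; θ(m_l=-5) ≈ 131.92°; θ_min ≈ 20.70°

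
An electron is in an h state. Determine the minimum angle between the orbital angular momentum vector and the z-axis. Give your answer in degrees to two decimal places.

For an h orbital, l = 5.
|L|² = l(l+1)ℏ² = 30ℏ², so |L| = √30 ℏ.
The smallest angle corresponds to the largest L_z, i.e. m_l = l = 5, giving L_z = 5ℏ.
cos θ_min = 5/√30, so θ_min ≈ 24.09°.

θ_min ≈ 24.09°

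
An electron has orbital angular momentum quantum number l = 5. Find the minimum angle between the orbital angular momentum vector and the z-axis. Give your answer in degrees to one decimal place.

|L| = ℏ√(l(l+1)) = √30 ℏ.
The smallest angle corresponds to the largest L_z, i.e. m_l = l = 5, giving L_z = 5ℏ.
cos θ_min = 5/√30, so θ_min ≈ 24.1°.

θ_min ≈ 24.1°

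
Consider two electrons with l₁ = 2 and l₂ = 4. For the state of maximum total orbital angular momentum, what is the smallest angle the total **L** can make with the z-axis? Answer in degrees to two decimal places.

By the triangle rule, |l₁ − l₂| ≤ L ≤ l₁ + l₂.
So L can be 2, 3, 4, 5, 6.
The maximum is L = 6, with |L_tot| = ℏ√(6·7) = √42 ℏ.
The minimum angle with z is arccos(6/√42) ≈ 22.21°.

θ_min ≈ 22.21°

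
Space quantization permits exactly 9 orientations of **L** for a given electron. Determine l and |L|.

2l + 1 = 9 ⇒ l = 4.
|L| = ℏ√(l(l+1)) = ℏ√(4·5) = 2√5 ℏ.

l = 4, |L| = 2√5 ℏ ≈ 4.472ℏ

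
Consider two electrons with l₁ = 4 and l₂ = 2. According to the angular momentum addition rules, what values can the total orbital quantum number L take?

L runs from |4 − 2| = 2 to 4 + 2 = 6.
Allowed values: L = 2, 3, 4, 5, 6.

L = 2, 3, 4, 5, 6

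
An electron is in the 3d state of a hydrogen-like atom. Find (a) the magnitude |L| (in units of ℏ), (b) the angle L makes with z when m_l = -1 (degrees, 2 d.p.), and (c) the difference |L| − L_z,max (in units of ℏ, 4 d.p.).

The 3d subshell has l = 2.
|L| = ℏ√(2·3) = √6 ℏ ≈ 2.449ℏ.
For m_l = -1: cos θ = -1/√6, θ ≈ 114.09°.
|L| − L_z,max = (√6 − 2)ℏ ≈ 0.4495ℏ.

|L| = √6 ℏ ≈ 2.449ℏ; θ(m_l=-1) ≈ 114.09°; |L|−L_z,max ≈ 0.4495ℏ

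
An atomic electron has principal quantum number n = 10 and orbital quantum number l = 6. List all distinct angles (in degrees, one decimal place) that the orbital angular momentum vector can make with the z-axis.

|L| = ℏ√(l(l+1)) = √42 ℏ.
cos θ = m_l/√42 for each m_l ∈ {-6, -5, -4, -3, -2, -1, 0, 1, 2, 3, 4, 5, 6}.

θ ∈ {22.2°, 39.5°, 51.9°, 62.4°, 72.0°, 81.1°, 90.0°, 98.9°, 108.0°, 117.6°, 128.1°, 140.5°, 157.8°}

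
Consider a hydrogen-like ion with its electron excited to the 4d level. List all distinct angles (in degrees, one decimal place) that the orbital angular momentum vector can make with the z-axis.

The 4d level has l = 2.
|L|² = l(l+1)ℏ² = 6ℏ², so |L| = √6 ℏ.
cos θ = m_l/√6 for each m_l ∈ {-2, -1, 0, 1, 2}.

θ ∈ {35.3°, 65.9°, 90.0°, 114.1°, 144.7°}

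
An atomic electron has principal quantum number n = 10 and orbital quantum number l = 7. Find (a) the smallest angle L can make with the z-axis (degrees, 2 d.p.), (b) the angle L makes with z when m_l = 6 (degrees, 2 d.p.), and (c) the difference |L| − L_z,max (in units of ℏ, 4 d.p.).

cos θ_min = 7/√56, so θ_min ≈ 20.70°.
For m_l = 6: cos θ = 6/√56, θ ≈ 36.70°.
|L| − L_z,max = (2√14 − 7)ℏ ≈ 0.4833ℏ.

θ_min ≈ 20.70°; θ(m_l=6) ≈ 36.70°; |L|−L_z,max ≈ 0.4833ℏ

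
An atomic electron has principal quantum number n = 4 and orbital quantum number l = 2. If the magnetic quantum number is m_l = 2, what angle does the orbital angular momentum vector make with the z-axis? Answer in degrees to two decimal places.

θ ≈ 35.26°

|L| = √(l(l+1)) ℏ = √6 ℏ.
L_z = m_l ℏ = 2ℏ.
cos θ = L_z/|L| = 2/√6, so θ ≈ 35.26°.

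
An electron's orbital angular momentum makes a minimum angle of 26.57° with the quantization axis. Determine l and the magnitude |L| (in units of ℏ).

l = 4, |L| = 2√5 ℏ ≈ 4.472ℏ

At minimum angle, m_l = l, so cos θ = l/√(l(l+1)); cos²θ = l/(l+1) = 0.7999.
Solving: l = 4.
Then |L| = ℏ√(4·5) = 2√5 ℏ.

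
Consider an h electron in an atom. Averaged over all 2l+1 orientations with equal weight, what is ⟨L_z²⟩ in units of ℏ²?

⟨L_z²⟩ = 10 ℏ²

An h state has l = 5.
m_l runs from −5 to 5, i.e. {-5, -4, -3, -2, -1, 0, 1, 2, 3, 4, 5}.
⟨L_z²⟩ = ℏ²·l(l+1)/3 = 10ℏ².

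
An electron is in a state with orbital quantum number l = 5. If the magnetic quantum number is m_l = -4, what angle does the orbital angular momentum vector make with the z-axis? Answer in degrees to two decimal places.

θ ≈ 136.91°

|L| = √(l(l+1)) ℏ = √30 ℏ.
L_z = m_l ℏ = −4ℏ.
cos θ = L_z/|L| = -4/√30, so θ ≈ 136.91°.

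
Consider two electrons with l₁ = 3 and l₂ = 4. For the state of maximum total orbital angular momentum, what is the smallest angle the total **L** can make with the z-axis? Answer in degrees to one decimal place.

θ_min ≈ 20.7°

The total orbital quantum number L ranges from |l₁ − l₂| to l₁ + l₂ in integer steps.
So L can be 1, 2, 3, 4, 5, 6, 7.
The maximum is L = 7, with |L_tot| = ℏ√(7·8) = 2√14 ℏ.
The minimum angle with z is arccos(7/√56) ≈ 20.7°.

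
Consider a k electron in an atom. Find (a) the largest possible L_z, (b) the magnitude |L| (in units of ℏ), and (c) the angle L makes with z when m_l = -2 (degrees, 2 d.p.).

L_z,max = 7ℏ; |L| = 2√14 ℏ ≈ 7.483ℏ; θ(m_l=-2) ≈ 105.50°

A k state has l = 7.
L_z,max = lℏ = 7ℏ.
|L| = ℏ√(7·8) = 2√14 ℏ ≈ 7.483ℏ.
For m_l = -2: cos θ = -2/√56, θ ≈ 105.50°.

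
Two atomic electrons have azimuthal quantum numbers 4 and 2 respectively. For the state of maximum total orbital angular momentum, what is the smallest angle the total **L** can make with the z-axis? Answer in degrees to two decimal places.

θ_min ≈ 22.21°

By the triangle rule, |l₁ − l₂| ≤ L ≤ l₁ + l₂.
L ∈ {2, 3, 4, 5, 6}.
The maximum is L = 6, with |L_tot| = ℏ√(6·7) = √42 ℏ.
The minimum angle with z is arccos(6/√42) ≈ 22.21°.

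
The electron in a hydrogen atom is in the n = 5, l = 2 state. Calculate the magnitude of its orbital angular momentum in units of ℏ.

|L| = ℏ√(l(l+1)) = ℏ√(2·3) = √6 ℏ

|L| = √6 ℏ ≈ 2.449ℏ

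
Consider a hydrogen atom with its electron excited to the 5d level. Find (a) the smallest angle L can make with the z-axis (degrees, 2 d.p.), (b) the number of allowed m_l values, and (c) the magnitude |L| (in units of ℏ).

θ_min ≈ 35.26°; 5 values; |L| = √6 ℏ ≈ 2.449ℏ

The 5d level has l = 2.
cos θ_min = 2/√6, so θ_min ≈ 35.26°.
There are 2l+1 = 5 values of m_l.
|L| = ℏ√(2·3) = √6 ℏ ≈ 2.449ℏ.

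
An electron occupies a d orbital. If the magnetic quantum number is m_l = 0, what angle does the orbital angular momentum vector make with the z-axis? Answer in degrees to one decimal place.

For a d orbital, l = 2.
|L| = √(l(l+1)) ℏ = √6 ℏ.
L_z = m_l ℏ = 0ℏ.
cos θ = L_z/|L| = 0/√6, so θ ≈ 90.0°.

θ ≈ 90.0°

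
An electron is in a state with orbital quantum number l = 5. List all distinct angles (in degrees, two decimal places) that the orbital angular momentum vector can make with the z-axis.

θ ∈ {24.09°, 43.09°, 56.79°, 68.58°, 79.48°, 90.00°, 100.52°, 111.42°, 123.21°, 136.91°, 155.91°}

|L|² = l(l+1)ℏ² = 30ℏ², so |L| = √30 ℏ.
cos θ = m_l/√30 for each m_l ∈ {-5, -4, -3, -2, -1, 0, 1, 2, 3, 4, 5}.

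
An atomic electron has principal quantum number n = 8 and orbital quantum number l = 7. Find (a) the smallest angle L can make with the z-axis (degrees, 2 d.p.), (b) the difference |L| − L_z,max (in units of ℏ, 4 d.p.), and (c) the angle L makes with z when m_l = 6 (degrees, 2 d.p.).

cos θ_min = 7/√56, so θ_min ≈ 20.70°.
|L| − L_z,max = (2√14 − 7)ℏ ≈ 0.4833ℏ.
For m_l = 6: cos θ = 6/√56, θ ≈ 36.70°.

θ_min ≈ 20.70°; |L|−L_z,max ≈ 0.4833ℏ; θ(m_l=6) ≈ 36.70°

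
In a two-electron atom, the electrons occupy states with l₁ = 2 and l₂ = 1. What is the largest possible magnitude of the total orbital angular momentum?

|L_tot|_max = 2√3 ℏ ≈ 3.464ℏ

L runs from |2 − 1| = 1 to 2 + 1 = 3.
So L can be 1, 2, 3.
The largest magnitude corresponds to L = 3: |L_tot| = ℏ√(3·4) = 2√3 ℏ.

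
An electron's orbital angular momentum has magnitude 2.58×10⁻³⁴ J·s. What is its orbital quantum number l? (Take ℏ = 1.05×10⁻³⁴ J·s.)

Dividing by ℏ: |L|/ℏ ≈ 2.457.
l(l+1) ≈ 2.457² ≈ 6.04, so l = 2.

l = 2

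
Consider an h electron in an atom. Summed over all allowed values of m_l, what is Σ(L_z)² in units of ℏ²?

For an h orbital, l = 5.
The allowed m_l values are -5, -4, -3, -2, -1, 0, 1, 2, 3, 4, 5.
Σ m_l² = 2·(1 + 4 + 9 + 16 + 25) = 110.

Σ(L_z)² = 110 ℏ²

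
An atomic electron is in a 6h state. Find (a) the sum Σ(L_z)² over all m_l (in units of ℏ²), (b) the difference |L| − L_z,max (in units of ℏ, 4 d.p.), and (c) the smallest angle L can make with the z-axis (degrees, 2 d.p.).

6h means n = 6, l = 5.
Σ m_l² = 110, so Σ(L_z)² = 110 ℏ².
|L| − L_z,max = (√30 − 5)ℏ ≈ 0.4772ℏ.
cos θ_min = 5/√30, so θ_min ≈ 24.09°.

Σ(L_z)² = 110 ℏ²; |L|−L_z,max ≈ 0.4772ℏ; θ_min ≈ 24.09°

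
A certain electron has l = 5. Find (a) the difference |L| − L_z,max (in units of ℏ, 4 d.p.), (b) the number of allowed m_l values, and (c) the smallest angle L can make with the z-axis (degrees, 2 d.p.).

|L| − L_z,max = (√30 − 5)ℏ ≈ 0.4772ℏ.
There are 2l+1 = 11 values of m_l.
cos θ_min = 5/√30, so θ_min ≈ 24.09°.

|L|−L_z,max ≈ 0.4772ℏ; 11 values; θ_min ≈ 24.09°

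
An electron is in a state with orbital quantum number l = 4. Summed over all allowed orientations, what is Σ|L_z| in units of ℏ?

m_l runs from −4 to 4, i.e. {-4, -3, -2, -1, 0, 1, 2, 3, 4}.
Σ|m_l| = l(l+1) = 20.

Σ|L_z| = 20 ℏ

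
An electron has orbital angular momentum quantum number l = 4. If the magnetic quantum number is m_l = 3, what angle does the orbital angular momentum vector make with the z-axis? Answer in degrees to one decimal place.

|L| = ℏ√(l(l+1)) = 2√5 ℏ.
L_z = m_l ℏ = 3ℏ.
cos θ = L_z/|L| = 3/√20, so θ ≈ 47.9°.

θ ≈ 47.9°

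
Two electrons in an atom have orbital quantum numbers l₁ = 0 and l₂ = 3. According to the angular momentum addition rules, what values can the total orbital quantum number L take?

The total orbital quantum number L ranges from |l₁ − l₂| to l₁ + l₂ in integer steps.
L ∈ {3}.

L = 3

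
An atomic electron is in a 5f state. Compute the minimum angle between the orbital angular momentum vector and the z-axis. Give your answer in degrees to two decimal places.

For 5f, l = 3.
|L| = √(l(l+1)) ℏ = 2√3 ℏ.
The smallest angle corresponds to the largest L_z, i.e. m_l = l = 3, giving L_z = 3ℏ.
cos θ_min = 3/√12, so θ_min ≈ 30.00°.

θ_min ≈ 30.00°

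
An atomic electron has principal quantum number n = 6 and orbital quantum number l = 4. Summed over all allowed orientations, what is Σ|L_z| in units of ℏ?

Σ|L_z| = 20 ℏ

m_l ∈ {-4, -3, -2, -1, 0, 1, 2, 3, 4}.
Σ|m_l| = 2(1+2+…+4) = 20.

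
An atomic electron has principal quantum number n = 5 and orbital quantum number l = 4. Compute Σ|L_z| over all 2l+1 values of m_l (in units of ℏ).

Σ|L_z| = 20 ℏ

m_l runs from −4 to 4, i.e. {-4, -3, -2, -1, 0, 1, 2, 3, 4}.
Σ|m_l| = l(l+1) = 20.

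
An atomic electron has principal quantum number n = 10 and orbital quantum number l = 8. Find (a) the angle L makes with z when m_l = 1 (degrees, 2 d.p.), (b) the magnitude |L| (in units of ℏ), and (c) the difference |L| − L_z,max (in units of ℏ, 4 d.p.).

θ(m_l=1) ≈ 83.23°; |L| = 6√2 ℏ ≈ 8.485ℏ; |L|−L_z,max ≈ 0.4853ℏ

For m_l = 1: cos θ = 1/√72, θ ≈ 83.23°.
|L| = ℏ√(8·9) = 6√2 ℏ ≈ 8.485ℏ.
|L| − L_z,max = (6√2 − 8)ℏ ≈ 0.4853ℏ.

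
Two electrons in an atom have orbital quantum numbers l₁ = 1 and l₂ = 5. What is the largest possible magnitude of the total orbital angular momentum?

|L_tot|_max = √42 ℏ ≈ 6.481ℏ

By the triangle rule, |l₁ − l₂| ≤ L ≤ l₁ + l₂.
Allowed values: L = 4, 5, 6.
The largest magnitude corresponds to L = 6: |L_tot| = ℏ√(6·7) = √42 ℏ.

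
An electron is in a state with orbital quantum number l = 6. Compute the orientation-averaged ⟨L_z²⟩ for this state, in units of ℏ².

m_l ∈ {-6, -5, -4, -3, -2, -1, 0, 1, 2, 3, 4, 5, 6}.
Average of L_z² over 13 states: 182/13 ℏ² = 14 ℏ².

⟨L_z²⟩ = 14 ℏ²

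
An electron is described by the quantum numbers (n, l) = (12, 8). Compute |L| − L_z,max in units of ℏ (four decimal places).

|L| − L_z,max ≈ 0.4853ℏ

|L| = 6√2 ℏ ≈ 8.4853ℏ, while L_z,max = lℏ = 8ℏ.
The difference is (6√2 − 8)ℏ ≈ 0.4853ℏ.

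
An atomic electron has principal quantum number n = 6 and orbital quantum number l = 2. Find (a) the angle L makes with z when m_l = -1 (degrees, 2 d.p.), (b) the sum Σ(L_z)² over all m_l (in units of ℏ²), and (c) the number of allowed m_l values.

θ(m_l=-1) ≈ 114.09°; Σ(L_z)² = 10 ℏ²; 5 values

For m_l = -1: cos θ = -1/√6, θ ≈ 114.09°.
Σ m_l² = 10, so Σ(L_z)² = 10 ℏ².
There are 2l+1 = 5 values of m_l.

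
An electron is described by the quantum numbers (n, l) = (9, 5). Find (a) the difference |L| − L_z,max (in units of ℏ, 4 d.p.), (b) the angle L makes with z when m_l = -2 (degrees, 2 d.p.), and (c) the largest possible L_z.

|L| − L_z,max = (√30 − 5)ℏ ≈ 0.4772ℏ.
For m_l = -2: cos θ = -2/√30, θ ≈ 111.42°.
L_z,max = lℏ = 5ℏ.

|L|−L_z,max ≈ 0.4772ℏ; θ(m_l=-2) ≈ 111.42°; L_z,max = 5ℏ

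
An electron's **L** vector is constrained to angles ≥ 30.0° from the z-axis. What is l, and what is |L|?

l = 3, |L| = 2√3 ℏ ≈ 3.464ℏ

At minimum angle, m_l = l, so cos θ = l/√(l(l+1)); cos²θ = l/(l+1) = 0.7500.
Solving: l = 3.
Then |L| = ℏ√(3·4) = 2√3 ℏ.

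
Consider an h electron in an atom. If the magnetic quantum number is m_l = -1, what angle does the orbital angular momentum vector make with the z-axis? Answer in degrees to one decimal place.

An h state has l = 5.
|L|² = l(l+1)ℏ² = 30ℏ², so |L| = √30 ℏ.
L_z = m_l ℏ = −1ℏ.
cos θ = L_z/|L| = -1/√30, so θ ≈ 100.5°.

θ ≈ 100.5°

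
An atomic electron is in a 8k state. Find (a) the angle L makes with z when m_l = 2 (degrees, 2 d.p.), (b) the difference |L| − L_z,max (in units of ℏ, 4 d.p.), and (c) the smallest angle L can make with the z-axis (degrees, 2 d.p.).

For 8k, l = 7.
For m_l = 2: cos θ = 2/√56, θ ≈ 74.50°.
|L| − L_z,max = (2√14 − 7)ℏ ≈ 0.4833ℏ.
cos θ_min = 7/√56, so θ_min ≈ 20.70°.

θ(m_l=2) ≈ 74.50°; |L|−L_z,max ≈ 0.4833ℏ; θ_min ≈ 20.70°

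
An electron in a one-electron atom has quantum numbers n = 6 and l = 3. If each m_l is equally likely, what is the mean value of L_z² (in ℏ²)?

⟨L_z²⟩ = 4 ℏ²

m_l runs from −3 to 3, i.e. {-3, -2, -1, 0, 1, 2, 3}.
Average of L_z² over 7 states: 28/7 ℏ² = 4 ℏ².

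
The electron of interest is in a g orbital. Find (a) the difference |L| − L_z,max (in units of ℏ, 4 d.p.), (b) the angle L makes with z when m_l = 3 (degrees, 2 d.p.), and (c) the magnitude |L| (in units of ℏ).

|L|−L_z,max ≈ 0.4721ℏ; θ(m_l=3) ≈ 47.87°; |L| = 2√5 ℏ ≈ 4.472ℏ

A g state has l = 4.
|L| − L_z,max = (2√5 − 4)ℏ ≈ 0.4721ℏ.
For m_l = 3: cos θ = 3/√20, θ ≈ 47.87°.
|L| = ℏ√(4·5) = 2√5 ℏ ≈ 4.472ℏ.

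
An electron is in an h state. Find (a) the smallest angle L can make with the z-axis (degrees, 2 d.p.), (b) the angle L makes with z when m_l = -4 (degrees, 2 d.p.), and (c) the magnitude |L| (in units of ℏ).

The letter h corresponds to l = 5.
cos θ_min = 5/√30, so θ_min ≈ 24.09°.
For m_l = -4: cos θ = -4/√30, θ ≈ 136.91°.
|L| = ℏ√(5·6) = √30 ℏ ≈ 5.477ℏ.

θ_min ≈ 24.09°; θ(m_l=-4) ≈ 136.91°; |L| = √30 ℏ ≈ 5.477ℏ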